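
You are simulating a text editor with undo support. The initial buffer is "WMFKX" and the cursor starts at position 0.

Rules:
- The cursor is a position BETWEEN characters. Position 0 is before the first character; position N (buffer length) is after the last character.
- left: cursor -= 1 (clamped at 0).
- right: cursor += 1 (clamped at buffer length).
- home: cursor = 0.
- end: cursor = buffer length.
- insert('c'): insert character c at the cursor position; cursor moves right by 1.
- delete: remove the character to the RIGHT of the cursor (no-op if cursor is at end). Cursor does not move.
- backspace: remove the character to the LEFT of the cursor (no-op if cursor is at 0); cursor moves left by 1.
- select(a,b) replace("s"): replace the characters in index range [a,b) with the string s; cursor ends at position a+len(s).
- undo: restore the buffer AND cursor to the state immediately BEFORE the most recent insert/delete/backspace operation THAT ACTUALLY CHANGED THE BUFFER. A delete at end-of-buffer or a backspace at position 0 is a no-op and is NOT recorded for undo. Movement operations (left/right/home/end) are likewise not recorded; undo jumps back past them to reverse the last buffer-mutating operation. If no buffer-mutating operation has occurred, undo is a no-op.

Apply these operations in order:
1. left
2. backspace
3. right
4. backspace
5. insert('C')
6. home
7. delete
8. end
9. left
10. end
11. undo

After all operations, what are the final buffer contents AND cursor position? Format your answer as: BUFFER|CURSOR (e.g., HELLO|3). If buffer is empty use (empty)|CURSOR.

After op 1 (left): buf='WMFKX' cursor=0
After op 2 (backspace): buf='WMFKX' cursor=0
After op 3 (right): buf='WMFKX' cursor=1
After op 4 (backspace): buf='MFKX' cursor=0
After op 5 (insert('C')): buf='CMFKX' cursor=1
After op 6 (home): buf='CMFKX' cursor=0
After op 7 (delete): buf='MFKX' cursor=0
After op 8 (end): buf='MFKX' cursor=4
After op 9 (left): buf='MFKX' cursor=3
After op 10 (end): buf='MFKX' cursor=4
After op 11 (undo): buf='CMFKX' cursor=0

Answer: CMFKX|0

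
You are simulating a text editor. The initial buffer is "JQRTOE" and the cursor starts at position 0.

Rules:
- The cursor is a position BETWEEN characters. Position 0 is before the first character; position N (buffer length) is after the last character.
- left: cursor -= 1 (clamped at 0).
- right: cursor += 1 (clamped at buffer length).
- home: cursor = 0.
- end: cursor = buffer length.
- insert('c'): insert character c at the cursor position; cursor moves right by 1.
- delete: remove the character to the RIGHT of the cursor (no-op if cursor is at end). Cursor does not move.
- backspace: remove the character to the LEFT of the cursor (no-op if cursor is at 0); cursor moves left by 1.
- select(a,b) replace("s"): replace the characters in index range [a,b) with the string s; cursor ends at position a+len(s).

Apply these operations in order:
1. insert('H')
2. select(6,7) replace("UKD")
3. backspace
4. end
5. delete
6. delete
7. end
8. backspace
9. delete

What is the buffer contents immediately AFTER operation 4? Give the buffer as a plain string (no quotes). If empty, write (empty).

Answer: HJQRTOUK

Derivation:
After op 1 (insert('H')): buf='HJQRTOE' cursor=1
After op 2 (select(6,7) replace("UKD")): buf='HJQRTOUKD' cursor=9
After op 3 (backspace): buf='HJQRTOUK' cursor=8
After op 4 (end): buf='HJQRTOUK' cursor=8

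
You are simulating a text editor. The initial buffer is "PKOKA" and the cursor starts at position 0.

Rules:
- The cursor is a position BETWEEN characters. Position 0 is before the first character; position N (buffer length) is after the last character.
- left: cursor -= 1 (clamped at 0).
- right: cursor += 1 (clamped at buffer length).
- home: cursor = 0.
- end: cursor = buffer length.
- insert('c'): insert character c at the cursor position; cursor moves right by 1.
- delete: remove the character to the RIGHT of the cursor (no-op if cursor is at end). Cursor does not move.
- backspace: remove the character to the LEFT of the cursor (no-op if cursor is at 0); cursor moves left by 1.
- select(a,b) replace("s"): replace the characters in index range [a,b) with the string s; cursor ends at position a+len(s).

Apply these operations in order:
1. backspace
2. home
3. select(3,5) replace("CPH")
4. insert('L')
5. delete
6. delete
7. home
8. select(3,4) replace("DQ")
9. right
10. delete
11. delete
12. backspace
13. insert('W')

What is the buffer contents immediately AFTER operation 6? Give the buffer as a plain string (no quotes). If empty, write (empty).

Answer: PKOCPHL

Derivation:
After op 1 (backspace): buf='PKOKA' cursor=0
After op 2 (home): buf='PKOKA' cursor=0
After op 3 (select(3,5) replace("CPH")): buf='PKOCPH' cursor=6
After op 4 (insert('L')): buf='PKOCPHL' cursor=7
After op 5 (delete): buf='PKOCPHL' cursor=7
After op 6 (delete): buf='PKOCPHL' cursor=7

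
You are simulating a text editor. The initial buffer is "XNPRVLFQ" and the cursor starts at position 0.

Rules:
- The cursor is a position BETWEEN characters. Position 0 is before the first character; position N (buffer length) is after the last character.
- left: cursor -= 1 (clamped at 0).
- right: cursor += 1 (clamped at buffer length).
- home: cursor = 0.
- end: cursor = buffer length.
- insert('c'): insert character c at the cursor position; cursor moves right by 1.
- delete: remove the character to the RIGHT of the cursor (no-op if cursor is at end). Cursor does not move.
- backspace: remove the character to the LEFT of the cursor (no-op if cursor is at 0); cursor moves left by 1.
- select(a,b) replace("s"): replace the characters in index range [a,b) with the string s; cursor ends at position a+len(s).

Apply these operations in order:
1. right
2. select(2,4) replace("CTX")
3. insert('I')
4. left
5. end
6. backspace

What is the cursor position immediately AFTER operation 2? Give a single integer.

After op 1 (right): buf='XNPRVLFQ' cursor=1
After op 2 (select(2,4) replace("CTX")): buf='XNCTXVLFQ' cursor=5

Answer: 5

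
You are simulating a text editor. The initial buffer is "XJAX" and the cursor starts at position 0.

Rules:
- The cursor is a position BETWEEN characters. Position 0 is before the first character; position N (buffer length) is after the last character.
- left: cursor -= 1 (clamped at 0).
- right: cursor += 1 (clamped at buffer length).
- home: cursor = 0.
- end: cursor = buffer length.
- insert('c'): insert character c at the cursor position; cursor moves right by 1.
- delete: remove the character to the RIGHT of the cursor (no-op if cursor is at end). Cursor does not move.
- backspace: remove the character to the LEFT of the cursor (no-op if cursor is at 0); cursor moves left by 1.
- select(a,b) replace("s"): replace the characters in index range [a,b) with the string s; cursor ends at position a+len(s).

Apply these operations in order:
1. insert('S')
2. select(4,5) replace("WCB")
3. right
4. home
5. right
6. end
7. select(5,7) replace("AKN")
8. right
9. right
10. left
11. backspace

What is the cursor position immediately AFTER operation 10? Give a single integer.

After op 1 (insert('S')): buf='SXJAX' cursor=1
After op 2 (select(4,5) replace("WCB")): buf='SXJAWCB' cursor=7
After op 3 (right): buf='SXJAWCB' cursor=7
After op 4 (home): buf='SXJAWCB' cursor=0
After op 5 (right): buf='SXJAWCB' cursor=1
After op 6 (end): buf='SXJAWCB' cursor=7
After op 7 (select(5,7) replace("AKN")): buf='SXJAWAKN' cursor=8
After op 8 (right): buf='SXJAWAKN' cursor=8
After op 9 (right): buf='SXJAWAKN' cursor=8
After op 10 (left): buf='SXJAWAKN' cursor=7

Answer: 7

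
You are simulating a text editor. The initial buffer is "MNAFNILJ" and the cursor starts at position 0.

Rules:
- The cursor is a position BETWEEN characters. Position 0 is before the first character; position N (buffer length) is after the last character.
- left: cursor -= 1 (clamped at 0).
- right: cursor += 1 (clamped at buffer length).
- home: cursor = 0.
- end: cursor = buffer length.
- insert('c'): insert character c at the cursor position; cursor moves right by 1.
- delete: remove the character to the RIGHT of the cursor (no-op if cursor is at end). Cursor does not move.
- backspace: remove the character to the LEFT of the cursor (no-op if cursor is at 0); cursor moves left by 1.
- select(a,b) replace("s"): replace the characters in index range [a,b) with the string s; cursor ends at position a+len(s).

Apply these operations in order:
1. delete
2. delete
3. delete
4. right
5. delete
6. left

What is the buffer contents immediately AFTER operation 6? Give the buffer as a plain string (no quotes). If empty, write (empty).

After op 1 (delete): buf='NAFNILJ' cursor=0
After op 2 (delete): buf='AFNILJ' cursor=0
After op 3 (delete): buf='FNILJ' cursor=0
After op 4 (right): buf='FNILJ' cursor=1
After op 5 (delete): buf='FILJ' cursor=1
After op 6 (left): buf='FILJ' cursor=0

Answer: FILJ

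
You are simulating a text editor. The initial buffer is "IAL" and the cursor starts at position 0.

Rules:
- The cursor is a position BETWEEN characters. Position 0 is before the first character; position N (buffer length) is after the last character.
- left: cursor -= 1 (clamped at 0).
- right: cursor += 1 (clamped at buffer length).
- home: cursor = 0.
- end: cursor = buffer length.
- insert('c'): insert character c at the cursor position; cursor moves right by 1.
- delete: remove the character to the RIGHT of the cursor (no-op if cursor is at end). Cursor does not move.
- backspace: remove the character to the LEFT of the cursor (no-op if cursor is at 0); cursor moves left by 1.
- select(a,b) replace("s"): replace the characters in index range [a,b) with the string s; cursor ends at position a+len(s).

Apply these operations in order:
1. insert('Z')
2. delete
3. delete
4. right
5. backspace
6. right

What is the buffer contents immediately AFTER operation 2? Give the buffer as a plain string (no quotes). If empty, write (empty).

After op 1 (insert('Z')): buf='ZIAL' cursor=1
After op 2 (delete): buf='ZAL' cursor=1

Answer: ZAL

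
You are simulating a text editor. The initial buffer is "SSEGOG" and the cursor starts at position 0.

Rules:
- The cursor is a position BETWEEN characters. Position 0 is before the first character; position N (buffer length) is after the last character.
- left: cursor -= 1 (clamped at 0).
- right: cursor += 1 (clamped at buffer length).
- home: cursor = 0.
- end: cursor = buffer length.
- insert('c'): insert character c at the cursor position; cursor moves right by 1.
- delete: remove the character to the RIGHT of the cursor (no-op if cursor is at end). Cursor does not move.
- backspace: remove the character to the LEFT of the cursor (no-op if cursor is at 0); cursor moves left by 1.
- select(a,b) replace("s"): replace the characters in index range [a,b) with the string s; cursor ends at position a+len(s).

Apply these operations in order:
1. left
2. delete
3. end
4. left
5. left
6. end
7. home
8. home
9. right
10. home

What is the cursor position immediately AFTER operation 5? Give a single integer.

Answer: 3

Derivation:
After op 1 (left): buf='SSEGOG' cursor=0
After op 2 (delete): buf='SEGOG' cursor=0
After op 3 (end): buf='SEGOG' cursor=5
After op 4 (left): buf='SEGOG' cursor=4
After op 5 (left): buf='SEGOG' cursor=3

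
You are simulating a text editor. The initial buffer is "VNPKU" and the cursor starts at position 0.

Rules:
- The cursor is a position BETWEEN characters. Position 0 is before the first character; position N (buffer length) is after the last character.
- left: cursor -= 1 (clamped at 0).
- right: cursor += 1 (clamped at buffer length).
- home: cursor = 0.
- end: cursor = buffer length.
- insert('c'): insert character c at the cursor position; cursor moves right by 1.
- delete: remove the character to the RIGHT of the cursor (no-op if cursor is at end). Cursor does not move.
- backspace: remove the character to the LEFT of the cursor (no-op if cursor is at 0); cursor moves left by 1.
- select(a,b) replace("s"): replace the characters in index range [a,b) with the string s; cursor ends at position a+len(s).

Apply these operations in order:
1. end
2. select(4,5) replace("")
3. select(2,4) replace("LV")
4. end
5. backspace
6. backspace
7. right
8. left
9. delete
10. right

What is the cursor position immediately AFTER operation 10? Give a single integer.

After op 1 (end): buf='VNPKU' cursor=5
After op 2 (select(4,5) replace("")): buf='VNPK' cursor=4
After op 3 (select(2,4) replace("LV")): buf='VNLV' cursor=4
After op 4 (end): buf='VNLV' cursor=4
After op 5 (backspace): buf='VNL' cursor=3
After op 6 (backspace): buf='VN' cursor=2
After op 7 (right): buf='VN' cursor=2
After op 8 (left): buf='VN' cursor=1
After op 9 (delete): buf='V' cursor=1
After op 10 (right): buf='V' cursor=1

Answer: 1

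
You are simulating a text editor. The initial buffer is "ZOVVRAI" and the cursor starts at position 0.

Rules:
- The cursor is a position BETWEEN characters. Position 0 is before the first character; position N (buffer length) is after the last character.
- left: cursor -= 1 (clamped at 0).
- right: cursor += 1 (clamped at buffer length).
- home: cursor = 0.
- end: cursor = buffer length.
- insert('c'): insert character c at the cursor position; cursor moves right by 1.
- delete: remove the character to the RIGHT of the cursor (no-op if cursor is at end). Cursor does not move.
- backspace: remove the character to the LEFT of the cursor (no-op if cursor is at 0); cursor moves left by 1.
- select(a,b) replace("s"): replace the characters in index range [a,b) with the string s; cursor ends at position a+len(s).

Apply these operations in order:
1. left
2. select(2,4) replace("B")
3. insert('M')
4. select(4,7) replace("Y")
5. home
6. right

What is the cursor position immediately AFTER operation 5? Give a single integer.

Answer: 0

Derivation:
After op 1 (left): buf='ZOVVRAI' cursor=0
After op 2 (select(2,4) replace("B")): buf='ZOBRAI' cursor=3
After op 3 (insert('M')): buf='ZOBMRAI' cursor=4
After op 4 (select(4,7) replace("Y")): buf='ZOBMY' cursor=5
After op 5 (home): buf='ZOBMY' cursor=0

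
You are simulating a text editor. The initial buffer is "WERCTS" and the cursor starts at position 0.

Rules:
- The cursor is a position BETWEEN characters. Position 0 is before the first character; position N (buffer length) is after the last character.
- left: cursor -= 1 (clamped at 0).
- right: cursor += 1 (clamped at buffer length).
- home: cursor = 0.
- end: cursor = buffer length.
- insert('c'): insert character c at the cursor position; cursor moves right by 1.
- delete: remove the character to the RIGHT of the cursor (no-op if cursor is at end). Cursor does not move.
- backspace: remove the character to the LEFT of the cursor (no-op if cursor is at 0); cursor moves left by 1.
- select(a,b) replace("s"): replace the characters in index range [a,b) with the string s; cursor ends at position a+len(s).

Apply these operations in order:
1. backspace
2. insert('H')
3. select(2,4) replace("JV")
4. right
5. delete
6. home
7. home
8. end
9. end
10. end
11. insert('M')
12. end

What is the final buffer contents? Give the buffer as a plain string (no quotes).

After op 1 (backspace): buf='WERCTS' cursor=0
After op 2 (insert('H')): buf='HWERCTS' cursor=1
After op 3 (select(2,4) replace("JV")): buf='HWJVCTS' cursor=4
After op 4 (right): buf='HWJVCTS' cursor=5
After op 5 (delete): buf='HWJVCS' cursor=5
After op 6 (home): buf='HWJVCS' cursor=0
After op 7 (home): buf='HWJVCS' cursor=0
After op 8 (end): buf='HWJVCS' cursor=6
After op 9 (end): buf='HWJVCS' cursor=6
After op 10 (end): buf='HWJVCS' cursor=6
After op 11 (insert('M')): buf='HWJVCSM' cursor=7
After op 12 (end): buf='HWJVCSM' cursor=7

Answer: HWJVCSM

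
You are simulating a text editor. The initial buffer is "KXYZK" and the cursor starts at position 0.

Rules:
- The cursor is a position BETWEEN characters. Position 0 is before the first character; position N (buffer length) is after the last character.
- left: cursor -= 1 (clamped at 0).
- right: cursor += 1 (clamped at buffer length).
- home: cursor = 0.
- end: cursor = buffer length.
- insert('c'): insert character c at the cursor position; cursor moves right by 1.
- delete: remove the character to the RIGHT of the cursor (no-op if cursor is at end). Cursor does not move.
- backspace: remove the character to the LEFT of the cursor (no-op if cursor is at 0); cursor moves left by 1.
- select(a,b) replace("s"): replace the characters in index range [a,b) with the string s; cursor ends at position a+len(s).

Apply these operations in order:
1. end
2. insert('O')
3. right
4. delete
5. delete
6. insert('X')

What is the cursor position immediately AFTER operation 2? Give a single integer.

Answer: 6

Derivation:
After op 1 (end): buf='KXYZK' cursor=5
After op 2 (insert('O')): buf='KXYZKO' cursor=6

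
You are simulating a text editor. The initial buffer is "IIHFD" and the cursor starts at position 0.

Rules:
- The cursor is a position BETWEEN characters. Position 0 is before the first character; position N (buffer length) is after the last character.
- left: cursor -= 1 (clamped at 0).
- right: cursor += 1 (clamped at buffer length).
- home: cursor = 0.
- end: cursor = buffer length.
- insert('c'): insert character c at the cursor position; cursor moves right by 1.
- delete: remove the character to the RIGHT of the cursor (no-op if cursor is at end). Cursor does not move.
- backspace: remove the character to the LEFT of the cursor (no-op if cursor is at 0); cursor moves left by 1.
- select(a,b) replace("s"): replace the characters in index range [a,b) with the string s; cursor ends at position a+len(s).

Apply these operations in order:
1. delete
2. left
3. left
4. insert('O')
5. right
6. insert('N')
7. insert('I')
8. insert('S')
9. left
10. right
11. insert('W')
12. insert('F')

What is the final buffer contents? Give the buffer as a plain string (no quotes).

Answer: OINISWFHFD

Derivation:
After op 1 (delete): buf='IHFD' cursor=0
After op 2 (left): buf='IHFD' cursor=0
After op 3 (left): buf='IHFD' cursor=0
After op 4 (insert('O')): buf='OIHFD' cursor=1
After op 5 (right): buf='OIHFD' cursor=2
After op 6 (insert('N')): buf='OINHFD' cursor=3
After op 7 (insert('I')): buf='OINIHFD' cursor=4
After op 8 (insert('S')): buf='OINISHFD' cursor=5
After op 9 (left): buf='OINISHFD' cursor=4
After op 10 (right): buf='OINISHFD' cursor=5
After op 11 (insert('W')): buf='OINISWHFD' cursor=6
After op 12 (insert('F')): buf='OINISWFHFD' cursor=7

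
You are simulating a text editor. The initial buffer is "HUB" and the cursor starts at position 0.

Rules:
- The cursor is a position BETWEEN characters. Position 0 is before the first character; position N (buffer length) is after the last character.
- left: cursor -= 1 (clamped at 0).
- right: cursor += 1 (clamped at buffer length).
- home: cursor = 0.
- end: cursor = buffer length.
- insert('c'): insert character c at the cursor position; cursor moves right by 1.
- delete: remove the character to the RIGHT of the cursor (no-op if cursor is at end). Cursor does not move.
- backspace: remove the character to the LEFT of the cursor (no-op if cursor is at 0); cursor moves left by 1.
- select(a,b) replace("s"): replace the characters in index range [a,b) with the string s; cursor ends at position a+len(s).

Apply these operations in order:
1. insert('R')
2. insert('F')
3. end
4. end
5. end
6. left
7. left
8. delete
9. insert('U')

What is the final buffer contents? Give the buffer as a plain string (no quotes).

Answer: RFHUB

Derivation:
After op 1 (insert('R')): buf='RHUB' cursor=1
After op 2 (insert('F')): buf='RFHUB' cursor=2
After op 3 (end): buf='RFHUB' cursor=5
After op 4 (end): buf='RFHUB' cursor=5
After op 5 (end): buf='RFHUB' cursor=5
After op 6 (left): buf='RFHUB' cursor=4
After op 7 (left): buf='RFHUB' cursor=3
After op 8 (delete): buf='RFHB' cursor=3
After op 9 (insert('U')): buf='RFHUB' cursor=4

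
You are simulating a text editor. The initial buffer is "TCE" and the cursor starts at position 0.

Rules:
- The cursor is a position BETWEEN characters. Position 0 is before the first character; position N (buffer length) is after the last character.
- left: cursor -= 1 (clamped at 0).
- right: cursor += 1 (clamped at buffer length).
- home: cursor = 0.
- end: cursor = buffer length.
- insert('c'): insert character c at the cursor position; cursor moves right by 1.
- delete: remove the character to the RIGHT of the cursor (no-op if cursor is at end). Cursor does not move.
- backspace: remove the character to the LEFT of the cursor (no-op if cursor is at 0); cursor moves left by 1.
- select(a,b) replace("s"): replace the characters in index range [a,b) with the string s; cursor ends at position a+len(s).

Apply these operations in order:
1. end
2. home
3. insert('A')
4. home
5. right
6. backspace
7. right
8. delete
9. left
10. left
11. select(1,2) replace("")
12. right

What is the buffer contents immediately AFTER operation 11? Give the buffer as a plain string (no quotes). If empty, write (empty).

Answer: T

Derivation:
After op 1 (end): buf='TCE' cursor=3
After op 2 (home): buf='TCE' cursor=0
After op 3 (insert('A')): buf='ATCE' cursor=1
After op 4 (home): buf='ATCE' cursor=0
After op 5 (right): buf='ATCE' cursor=1
After op 6 (backspace): buf='TCE' cursor=0
After op 7 (right): buf='TCE' cursor=1
After op 8 (delete): buf='TE' cursor=1
After op 9 (left): buf='TE' cursor=0
After op 10 (left): buf='TE' cursor=0
After op 11 (select(1,2) replace("")): buf='T' cursor=1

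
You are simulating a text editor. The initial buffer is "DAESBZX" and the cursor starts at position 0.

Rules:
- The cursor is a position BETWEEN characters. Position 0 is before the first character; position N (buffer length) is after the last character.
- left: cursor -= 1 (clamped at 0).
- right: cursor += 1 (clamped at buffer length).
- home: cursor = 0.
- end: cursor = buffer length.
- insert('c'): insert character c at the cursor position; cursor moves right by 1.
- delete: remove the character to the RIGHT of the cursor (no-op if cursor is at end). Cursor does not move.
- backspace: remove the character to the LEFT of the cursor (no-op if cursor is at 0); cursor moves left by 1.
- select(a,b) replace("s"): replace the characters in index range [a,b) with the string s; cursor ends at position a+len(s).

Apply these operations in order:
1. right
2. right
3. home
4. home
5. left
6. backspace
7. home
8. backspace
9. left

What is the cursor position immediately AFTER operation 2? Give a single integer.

Answer: 2

Derivation:
After op 1 (right): buf='DAESBZX' cursor=1
After op 2 (right): buf='DAESBZX' cursor=2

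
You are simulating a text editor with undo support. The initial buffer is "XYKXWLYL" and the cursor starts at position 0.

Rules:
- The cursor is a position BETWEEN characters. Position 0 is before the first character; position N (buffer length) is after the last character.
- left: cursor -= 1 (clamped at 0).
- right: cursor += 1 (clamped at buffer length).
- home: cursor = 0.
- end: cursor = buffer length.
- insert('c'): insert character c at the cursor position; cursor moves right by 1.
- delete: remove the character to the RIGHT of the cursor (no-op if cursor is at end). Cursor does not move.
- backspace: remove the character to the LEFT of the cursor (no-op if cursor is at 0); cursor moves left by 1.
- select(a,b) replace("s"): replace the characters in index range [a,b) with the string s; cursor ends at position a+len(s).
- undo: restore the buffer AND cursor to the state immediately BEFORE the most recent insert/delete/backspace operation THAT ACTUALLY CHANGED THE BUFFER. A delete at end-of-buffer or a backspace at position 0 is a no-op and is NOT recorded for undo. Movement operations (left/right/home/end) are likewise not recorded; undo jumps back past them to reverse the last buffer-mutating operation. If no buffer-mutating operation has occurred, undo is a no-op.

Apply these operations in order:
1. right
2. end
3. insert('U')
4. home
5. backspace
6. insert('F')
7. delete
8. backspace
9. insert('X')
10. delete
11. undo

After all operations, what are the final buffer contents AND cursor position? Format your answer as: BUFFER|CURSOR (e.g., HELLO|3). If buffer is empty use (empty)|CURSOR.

Answer: XYKXWLYLU|1

Derivation:
After op 1 (right): buf='XYKXWLYL' cursor=1
After op 2 (end): buf='XYKXWLYL' cursor=8
After op 3 (insert('U')): buf='XYKXWLYLU' cursor=9
After op 4 (home): buf='XYKXWLYLU' cursor=0
After op 5 (backspace): buf='XYKXWLYLU' cursor=0
After op 6 (insert('F')): buf='FXYKXWLYLU' cursor=1
After op 7 (delete): buf='FYKXWLYLU' cursor=1
After op 8 (backspace): buf='YKXWLYLU' cursor=0
After op 9 (insert('X')): buf='XYKXWLYLU' cursor=1
After op 10 (delete): buf='XKXWLYLU' cursor=1
After op 11 (undo): buf='XYKXWLYLU' cursor=1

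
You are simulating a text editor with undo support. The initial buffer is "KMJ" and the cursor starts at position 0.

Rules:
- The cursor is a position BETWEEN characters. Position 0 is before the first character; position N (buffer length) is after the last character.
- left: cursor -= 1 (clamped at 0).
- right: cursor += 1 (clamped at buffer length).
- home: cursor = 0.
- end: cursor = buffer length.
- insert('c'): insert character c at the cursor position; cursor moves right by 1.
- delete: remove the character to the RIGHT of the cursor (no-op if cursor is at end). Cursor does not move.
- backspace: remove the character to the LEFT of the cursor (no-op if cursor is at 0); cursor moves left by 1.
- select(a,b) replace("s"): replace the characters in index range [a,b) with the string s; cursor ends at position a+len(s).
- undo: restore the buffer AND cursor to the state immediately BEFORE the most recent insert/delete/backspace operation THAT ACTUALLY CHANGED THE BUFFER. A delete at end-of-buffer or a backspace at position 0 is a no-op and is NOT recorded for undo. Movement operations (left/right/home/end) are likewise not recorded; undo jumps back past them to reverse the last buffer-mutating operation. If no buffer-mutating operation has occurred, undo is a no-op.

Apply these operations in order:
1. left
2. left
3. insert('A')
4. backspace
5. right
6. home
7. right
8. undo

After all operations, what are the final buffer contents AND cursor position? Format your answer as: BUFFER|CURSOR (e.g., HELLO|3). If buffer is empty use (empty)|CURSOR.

After op 1 (left): buf='KMJ' cursor=0
After op 2 (left): buf='KMJ' cursor=0
After op 3 (insert('A')): buf='AKMJ' cursor=1
After op 4 (backspace): buf='KMJ' cursor=0
After op 5 (right): buf='KMJ' cursor=1
After op 6 (home): buf='KMJ' cursor=0
After op 7 (right): buf='KMJ' cursor=1
After op 8 (undo): buf='AKMJ' cursor=1

Answer: AKMJ|1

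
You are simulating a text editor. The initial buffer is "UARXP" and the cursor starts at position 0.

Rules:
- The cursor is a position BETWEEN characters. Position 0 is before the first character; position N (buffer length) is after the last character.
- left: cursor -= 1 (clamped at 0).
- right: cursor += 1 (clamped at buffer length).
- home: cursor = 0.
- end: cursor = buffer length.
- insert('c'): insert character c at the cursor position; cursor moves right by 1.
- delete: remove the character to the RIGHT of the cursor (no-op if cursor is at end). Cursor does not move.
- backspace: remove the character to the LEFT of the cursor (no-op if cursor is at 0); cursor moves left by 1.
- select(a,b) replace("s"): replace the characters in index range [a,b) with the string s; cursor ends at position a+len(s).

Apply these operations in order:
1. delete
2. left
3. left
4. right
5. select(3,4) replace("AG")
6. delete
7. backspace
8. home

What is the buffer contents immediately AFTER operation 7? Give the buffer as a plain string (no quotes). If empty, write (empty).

Answer: ARXA

Derivation:
After op 1 (delete): buf='ARXP' cursor=0
After op 2 (left): buf='ARXP' cursor=0
After op 3 (left): buf='ARXP' cursor=0
After op 4 (right): buf='ARXP' cursor=1
After op 5 (select(3,4) replace("AG")): buf='ARXAG' cursor=5
After op 6 (delete): buf='ARXAG' cursor=5
After op 7 (backspace): buf='ARXA' cursor=4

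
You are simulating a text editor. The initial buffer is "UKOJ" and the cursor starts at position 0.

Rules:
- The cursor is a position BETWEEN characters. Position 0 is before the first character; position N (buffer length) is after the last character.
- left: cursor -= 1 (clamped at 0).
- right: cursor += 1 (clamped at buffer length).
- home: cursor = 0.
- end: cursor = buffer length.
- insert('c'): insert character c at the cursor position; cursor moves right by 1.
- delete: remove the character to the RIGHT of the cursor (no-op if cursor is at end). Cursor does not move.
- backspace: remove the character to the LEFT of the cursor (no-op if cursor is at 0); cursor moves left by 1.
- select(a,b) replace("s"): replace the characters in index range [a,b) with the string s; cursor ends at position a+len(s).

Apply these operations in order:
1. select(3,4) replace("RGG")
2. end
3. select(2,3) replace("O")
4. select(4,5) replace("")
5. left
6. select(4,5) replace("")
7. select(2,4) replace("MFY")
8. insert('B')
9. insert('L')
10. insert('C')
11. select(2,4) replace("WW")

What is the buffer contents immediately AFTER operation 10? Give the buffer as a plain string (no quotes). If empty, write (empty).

Answer: UKMFYBLC

Derivation:
After op 1 (select(3,4) replace("RGG")): buf='UKORGG' cursor=6
After op 2 (end): buf='UKORGG' cursor=6
After op 3 (select(2,3) replace("O")): buf='UKORGG' cursor=3
After op 4 (select(4,5) replace("")): buf='UKORG' cursor=4
After op 5 (left): buf='UKORG' cursor=3
After op 6 (select(4,5) replace("")): buf='UKOR' cursor=4
After op 7 (select(2,4) replace("MFY")): buf='UKMFY' cursor=5
After op 8 (insert('B')): buf='UKMFYB' cursor=6
After op 9 (insert('L')): buf='UKMFYBL' cursor=7
After op 10 (insert('C')): buf='UKMFYBLC' cursor=8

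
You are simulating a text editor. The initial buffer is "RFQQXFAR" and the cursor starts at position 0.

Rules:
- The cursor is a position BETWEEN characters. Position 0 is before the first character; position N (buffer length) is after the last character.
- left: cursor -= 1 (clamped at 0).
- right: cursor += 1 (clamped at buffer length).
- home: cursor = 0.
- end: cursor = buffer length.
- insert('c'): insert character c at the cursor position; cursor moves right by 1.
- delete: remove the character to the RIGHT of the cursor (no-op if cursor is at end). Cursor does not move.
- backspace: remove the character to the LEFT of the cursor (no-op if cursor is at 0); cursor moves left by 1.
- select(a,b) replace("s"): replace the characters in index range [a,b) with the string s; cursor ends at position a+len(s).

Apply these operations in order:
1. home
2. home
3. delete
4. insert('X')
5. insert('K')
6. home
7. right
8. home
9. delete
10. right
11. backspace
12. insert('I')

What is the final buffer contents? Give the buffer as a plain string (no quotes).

After op 1 (home): buf='RFQQXFAR' cursor=0
After op 2 (home): buf='RFQQXFAR' cursor=0
After op 3 (delete): buf='FQQXFAR' cursor=0
After op 4 (insert('X')): buf='XFQQXFAR' cursor=1
After op 5 (insert('K')): buf='XKFQQXFAR' cursor=2
After op 6 (home): buf='XKFQQXFAR' cursor=0
After op 7 (right): buf='XKFQQXFAR' cursor=1
After op 8 (home): buf='XKFQQXFAR' cursor=0
After op 9 (delete): buf='KFQQXFAR' cursor=0
After op 10 (right): buf='KFQQXFAR' cursor=1
After op 11 (backspace): buf='FQQXFAR' cursor=0
After op 12 (insert('I')): buf='IFQQXFAR' cursor=1

Answer: IFQQXFAR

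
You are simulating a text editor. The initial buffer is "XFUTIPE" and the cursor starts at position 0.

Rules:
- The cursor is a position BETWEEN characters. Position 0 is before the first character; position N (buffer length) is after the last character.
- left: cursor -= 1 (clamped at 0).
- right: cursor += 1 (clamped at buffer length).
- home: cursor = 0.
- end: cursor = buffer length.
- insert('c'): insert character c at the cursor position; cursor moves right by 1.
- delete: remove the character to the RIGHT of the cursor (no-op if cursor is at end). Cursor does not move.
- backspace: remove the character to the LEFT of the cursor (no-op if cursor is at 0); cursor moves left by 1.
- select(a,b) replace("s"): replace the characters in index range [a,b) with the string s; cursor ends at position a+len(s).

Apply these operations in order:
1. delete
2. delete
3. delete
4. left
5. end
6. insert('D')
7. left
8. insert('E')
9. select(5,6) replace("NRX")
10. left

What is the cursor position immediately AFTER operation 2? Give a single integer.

Answer: 0

Derivation:
After op 1 (delete): buf='FUTIPE' cursor=0
After op 2 (delete): buf='UTIPE' cursor=0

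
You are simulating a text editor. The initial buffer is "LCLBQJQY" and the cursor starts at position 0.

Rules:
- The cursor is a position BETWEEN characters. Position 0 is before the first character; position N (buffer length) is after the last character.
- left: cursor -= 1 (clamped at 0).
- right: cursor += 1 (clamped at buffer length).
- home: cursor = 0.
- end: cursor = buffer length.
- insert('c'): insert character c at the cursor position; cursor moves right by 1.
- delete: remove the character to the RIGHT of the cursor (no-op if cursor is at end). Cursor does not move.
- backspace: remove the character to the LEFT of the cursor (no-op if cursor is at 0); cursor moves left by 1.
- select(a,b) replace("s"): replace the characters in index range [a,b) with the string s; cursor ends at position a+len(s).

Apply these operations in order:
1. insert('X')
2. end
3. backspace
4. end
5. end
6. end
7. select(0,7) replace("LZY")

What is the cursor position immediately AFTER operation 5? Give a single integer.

Answer: 8

Derivation:
After op 1 (insert('X')): buf='XLCLBQJQY' cursor=1
After op 2 (end): buf='XLCLBQJQY' cursor=9
After op 3 (backspace): buf='XLCLBQJQ' cursor=8
After op 4 (end): buf='XLCLBQJQ' cursor=8
After op 5 (end): buf='XLCLBQJQ' cursor=8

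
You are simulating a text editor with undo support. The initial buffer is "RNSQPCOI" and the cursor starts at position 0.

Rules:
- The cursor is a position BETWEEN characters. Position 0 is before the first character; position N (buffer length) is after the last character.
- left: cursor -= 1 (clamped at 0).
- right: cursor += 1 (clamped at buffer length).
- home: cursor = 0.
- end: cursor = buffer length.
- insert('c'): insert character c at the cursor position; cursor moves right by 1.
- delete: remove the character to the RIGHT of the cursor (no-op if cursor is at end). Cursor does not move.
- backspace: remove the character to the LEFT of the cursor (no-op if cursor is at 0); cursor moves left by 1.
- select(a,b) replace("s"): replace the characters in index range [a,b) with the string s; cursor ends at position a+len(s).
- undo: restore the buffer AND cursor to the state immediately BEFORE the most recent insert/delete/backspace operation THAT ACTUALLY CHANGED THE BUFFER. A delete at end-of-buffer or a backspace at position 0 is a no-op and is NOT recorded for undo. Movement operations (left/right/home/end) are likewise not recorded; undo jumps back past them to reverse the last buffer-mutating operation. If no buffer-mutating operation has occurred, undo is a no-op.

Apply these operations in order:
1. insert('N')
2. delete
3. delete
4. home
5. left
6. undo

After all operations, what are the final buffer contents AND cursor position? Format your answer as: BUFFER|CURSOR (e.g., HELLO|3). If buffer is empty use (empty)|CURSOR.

After op 1 (insert('N')): buf='NRNSQPCOI' cursor=1
After op 2 (delete): buf='NNSQPCOI' cursor=1
After op 3 (delete): buf='NSQPCOI' cursor=1
After op 4 (home): buf='NSQPCOI' cursor=0
After op 5 (left): buf='NSQPCOI' cursor=0
After op 6 (undo): buf='NNSQPCOI' cursor=1

Answer: NNSQPCOI|1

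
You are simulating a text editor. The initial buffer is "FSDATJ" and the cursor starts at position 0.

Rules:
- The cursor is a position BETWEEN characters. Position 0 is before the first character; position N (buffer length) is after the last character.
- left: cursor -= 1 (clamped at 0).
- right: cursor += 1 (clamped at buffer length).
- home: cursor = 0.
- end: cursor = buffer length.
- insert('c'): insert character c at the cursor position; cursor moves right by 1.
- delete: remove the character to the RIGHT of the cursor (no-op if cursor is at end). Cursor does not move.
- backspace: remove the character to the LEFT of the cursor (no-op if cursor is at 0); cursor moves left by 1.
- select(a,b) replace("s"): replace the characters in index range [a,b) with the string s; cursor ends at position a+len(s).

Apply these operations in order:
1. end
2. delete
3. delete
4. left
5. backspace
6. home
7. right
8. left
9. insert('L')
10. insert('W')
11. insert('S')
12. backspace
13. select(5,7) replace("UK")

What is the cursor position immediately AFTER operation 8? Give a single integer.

Answer: 0

Derivation:
After op 1 (end): buf='FSDATJ' cursor=6
After op 2 (delete): buf='FSDATJ' cursor=6
After op 3 (delete): buf='FSDATJ' cursor=6
After op 4 (left): buf='FSDATJ' cursor=5
After op 5 (backspace): buf='FSDAJ' cursor=4
After op 6 (home): buf='FSDAJ' cursor=0
After op 7 (right): buf='FSDAJ' cursor=1
After op 8 (left): buf='FSDAJ' cursor=0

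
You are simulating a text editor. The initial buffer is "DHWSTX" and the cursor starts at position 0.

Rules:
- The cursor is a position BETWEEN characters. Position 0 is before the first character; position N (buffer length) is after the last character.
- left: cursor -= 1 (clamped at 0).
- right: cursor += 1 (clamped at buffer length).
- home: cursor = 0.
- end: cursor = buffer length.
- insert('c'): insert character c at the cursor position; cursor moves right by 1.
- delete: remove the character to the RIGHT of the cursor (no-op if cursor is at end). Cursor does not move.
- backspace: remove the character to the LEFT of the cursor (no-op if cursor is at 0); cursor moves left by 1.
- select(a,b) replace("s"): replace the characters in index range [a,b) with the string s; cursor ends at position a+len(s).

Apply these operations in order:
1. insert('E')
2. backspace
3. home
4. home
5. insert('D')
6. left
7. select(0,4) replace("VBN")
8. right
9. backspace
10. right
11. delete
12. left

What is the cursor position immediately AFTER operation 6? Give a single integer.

Answer: 0

Derivation:
After op 1 (insert('E')): buf='EDHWSTX' cursor=1
After op 2 (backspace): buf='DHWSTX' cursor=0
After op 3 (home): buf='DHWSTX' cursor=0
After op 4 (home): buf='DHWSTX' cursor=0
After op 5 (insert('D')): buf='DDHWSTX' cursor=1
After op 6 (left): buf='DDHWSTX' cursor=0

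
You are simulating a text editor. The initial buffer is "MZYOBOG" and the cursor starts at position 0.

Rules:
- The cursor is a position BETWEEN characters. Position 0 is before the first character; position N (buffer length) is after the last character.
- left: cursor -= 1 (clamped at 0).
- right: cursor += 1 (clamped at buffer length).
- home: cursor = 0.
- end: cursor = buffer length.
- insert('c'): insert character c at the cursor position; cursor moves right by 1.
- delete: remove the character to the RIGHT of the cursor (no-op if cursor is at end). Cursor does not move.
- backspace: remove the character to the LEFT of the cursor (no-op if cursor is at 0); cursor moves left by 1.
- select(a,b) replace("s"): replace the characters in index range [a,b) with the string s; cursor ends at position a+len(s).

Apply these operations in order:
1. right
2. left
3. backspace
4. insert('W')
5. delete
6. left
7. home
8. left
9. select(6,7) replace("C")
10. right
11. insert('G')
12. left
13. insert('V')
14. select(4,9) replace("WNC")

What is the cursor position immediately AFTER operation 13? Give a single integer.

Answer: 8

Derivation:
After op 1 (right): buf='MZYOBOG' cursor=1
After op 2 (left): buf='MZYOBOG' cursor=0
After op 3 (backspace): buf='MZYOBOG' cursor=0
After op 4 (insert('W')): buf='WMZYOBOG' cursor=1
After op 5 (delete): buf='WZYOBOG' cursor=1
After op 6 (left): buf='WZYOBOG' cursor=0
After op 7 (home): buf='WZYOBOG' cursor=0
After op 8 (left): buf='WZYOBOG' cursor=0
After op 9 (select(6,7) replace("C")): buf='WZYOBOC' cursor=7
After op 10 (right): buf='WZYOBOC' cursor=7
After op 11 (insert('G')): buf='WZYOBOCG' cursor=8
After op 12 (left): buf='WZYOBOCG' cursor=7
After op 13 (insert('V')): buf='WZYOBOCVG' cursor=8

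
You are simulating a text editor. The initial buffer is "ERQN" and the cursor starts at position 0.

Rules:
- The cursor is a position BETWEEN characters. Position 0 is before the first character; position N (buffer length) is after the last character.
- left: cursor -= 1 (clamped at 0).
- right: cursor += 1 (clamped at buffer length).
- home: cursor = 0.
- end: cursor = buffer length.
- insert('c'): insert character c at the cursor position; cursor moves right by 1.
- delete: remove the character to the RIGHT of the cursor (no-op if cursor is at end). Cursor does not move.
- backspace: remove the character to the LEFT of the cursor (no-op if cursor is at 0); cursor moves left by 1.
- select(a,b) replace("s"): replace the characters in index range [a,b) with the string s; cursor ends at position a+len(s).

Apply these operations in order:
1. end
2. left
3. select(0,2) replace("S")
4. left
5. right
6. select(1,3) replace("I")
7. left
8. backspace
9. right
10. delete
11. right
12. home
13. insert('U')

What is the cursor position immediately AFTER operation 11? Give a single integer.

Answer: 1

Derivation:
After op 1 (end): buf='ERQN' cursor=4
After op 2 (left): buf='ERQN' cursor=3
After op 3 (select(0,2) replace("S")): buf='SQN' cursor=1
After op 4 (left): buf='SQN' cursor=0
After op 5 (right): buf='SQN' cursor=1
After op 6 (select(1,3) replace("I")): buf='SI' cursor=2
After op 7 (left): buf='SI' cursor=1
After op 8 (backspace): buf='I' cursor=0
After op 9 (right): buf='I' cursor=1
After op 10 (delete): buf='I' cursor=1
After op 11 (right): buf='I' cursor=1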